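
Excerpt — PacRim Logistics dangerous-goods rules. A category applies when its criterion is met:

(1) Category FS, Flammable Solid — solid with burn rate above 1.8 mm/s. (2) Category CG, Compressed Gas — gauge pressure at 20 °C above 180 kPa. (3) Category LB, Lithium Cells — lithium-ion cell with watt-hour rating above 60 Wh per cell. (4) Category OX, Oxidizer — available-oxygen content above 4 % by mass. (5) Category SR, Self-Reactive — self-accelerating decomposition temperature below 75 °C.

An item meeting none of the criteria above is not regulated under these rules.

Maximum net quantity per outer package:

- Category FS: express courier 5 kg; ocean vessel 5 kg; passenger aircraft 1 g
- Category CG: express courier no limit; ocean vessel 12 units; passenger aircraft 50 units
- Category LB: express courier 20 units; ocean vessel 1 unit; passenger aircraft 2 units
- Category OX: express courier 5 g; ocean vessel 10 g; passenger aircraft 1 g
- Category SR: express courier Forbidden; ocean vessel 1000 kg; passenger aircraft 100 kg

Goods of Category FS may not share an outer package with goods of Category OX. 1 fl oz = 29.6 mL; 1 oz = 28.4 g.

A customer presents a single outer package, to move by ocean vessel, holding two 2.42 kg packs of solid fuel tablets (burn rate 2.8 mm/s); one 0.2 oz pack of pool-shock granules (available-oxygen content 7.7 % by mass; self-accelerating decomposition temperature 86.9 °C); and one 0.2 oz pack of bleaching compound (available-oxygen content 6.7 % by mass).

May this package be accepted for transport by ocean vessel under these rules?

Burn rate 2.8 mm/s meets the Category FS criterion (Flammable Solid), so the solid fuel tablets are Category FS.
Available-oxygen content 7.7 % by mass meets the Category OX criterion (Oxidizer), so the pool-shock granules are Category OX.
Available-oxygen content 6.7 % by mass meets the Category OX criterion (Oxidizer), so the bleaching compound is Category OX.
Category FS quantity: two 2.42 kg packs = 4.84 kg.
4.84 kg ≤ 5 kg (ocean vessel limit, Category FS) — within limit.
Category OX net quantity: (one 0.2 oz pack = 5.68 g) + (one 0.2 oz pack = 5.68 g) = 11.36 g.
11.36 g exceeds the ocean vessel limit of 10 g for Category OX.
Category FS and Category OX may not share an outer package.

No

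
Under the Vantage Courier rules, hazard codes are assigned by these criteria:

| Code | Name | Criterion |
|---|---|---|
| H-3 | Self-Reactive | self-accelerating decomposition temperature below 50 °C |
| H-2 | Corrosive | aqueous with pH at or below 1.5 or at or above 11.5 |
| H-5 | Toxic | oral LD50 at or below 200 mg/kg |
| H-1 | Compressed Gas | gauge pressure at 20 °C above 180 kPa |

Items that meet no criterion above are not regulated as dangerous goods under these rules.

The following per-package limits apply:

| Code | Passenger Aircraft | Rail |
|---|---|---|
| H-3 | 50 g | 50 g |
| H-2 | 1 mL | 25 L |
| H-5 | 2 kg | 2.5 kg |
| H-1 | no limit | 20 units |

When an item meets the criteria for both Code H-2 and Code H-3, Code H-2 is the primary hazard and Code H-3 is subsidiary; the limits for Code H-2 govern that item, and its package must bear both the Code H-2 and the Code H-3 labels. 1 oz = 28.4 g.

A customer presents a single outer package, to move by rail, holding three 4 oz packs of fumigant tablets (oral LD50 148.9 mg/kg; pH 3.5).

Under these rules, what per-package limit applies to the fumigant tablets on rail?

Oral LD50 148.9 mg/kg meets the Code H-5 criterion (Toxic), so the fumigant tablets are Code H-5.
The rail limit for Code H-5 is 2.5 kg.

2.5 kg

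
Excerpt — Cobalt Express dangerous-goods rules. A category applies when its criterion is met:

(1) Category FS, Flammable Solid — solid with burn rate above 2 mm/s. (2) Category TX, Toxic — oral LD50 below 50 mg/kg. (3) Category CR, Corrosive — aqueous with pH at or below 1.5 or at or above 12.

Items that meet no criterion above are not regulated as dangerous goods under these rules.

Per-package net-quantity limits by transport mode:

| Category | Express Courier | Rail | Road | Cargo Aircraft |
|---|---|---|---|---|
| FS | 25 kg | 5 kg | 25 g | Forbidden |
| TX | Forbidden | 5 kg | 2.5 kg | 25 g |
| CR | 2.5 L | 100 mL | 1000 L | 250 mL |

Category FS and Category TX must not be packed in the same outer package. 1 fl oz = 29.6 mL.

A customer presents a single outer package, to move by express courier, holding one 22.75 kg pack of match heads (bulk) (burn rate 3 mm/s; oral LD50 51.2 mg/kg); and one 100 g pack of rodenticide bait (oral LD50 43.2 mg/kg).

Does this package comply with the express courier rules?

No

Burn rate 3 mm/s meets the Category FS criterion (Flammable Solid), so the match heads (bulk) are Category FS.
With oral LD50 43.2 mg/kg (< 50 mg/kg), the rodenticide bait falls in Category TX.
Category FS quantity: 22.75 kg.
That is within the Category FS express courier limit of 25 kg.
Category TX quantity: 100 g.
Category TX is Forbidden by express courier.
Category FS and Category TX may not share an outer package.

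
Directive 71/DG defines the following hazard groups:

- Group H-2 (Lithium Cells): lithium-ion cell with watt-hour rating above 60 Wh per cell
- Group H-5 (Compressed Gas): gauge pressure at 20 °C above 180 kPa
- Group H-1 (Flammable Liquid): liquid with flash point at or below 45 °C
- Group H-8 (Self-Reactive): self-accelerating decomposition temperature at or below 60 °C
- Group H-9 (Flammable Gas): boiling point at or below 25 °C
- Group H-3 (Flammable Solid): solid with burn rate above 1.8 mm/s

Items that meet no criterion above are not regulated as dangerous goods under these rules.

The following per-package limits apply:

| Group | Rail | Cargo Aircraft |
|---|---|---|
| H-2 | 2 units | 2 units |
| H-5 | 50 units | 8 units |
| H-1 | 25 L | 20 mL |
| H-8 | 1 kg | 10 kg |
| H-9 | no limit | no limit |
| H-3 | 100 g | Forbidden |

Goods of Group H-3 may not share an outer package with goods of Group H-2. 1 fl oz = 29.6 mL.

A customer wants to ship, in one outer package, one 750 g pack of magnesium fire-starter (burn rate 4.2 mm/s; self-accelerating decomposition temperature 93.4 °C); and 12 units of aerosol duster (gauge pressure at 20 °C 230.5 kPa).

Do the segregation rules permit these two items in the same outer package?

Yes

With burn rate 4.2 mm/s (> 1.8 mm/s), the magnesium fire-starter falls in Group H-3.
The aerosol duster has gauge pressure at 20 °C 230.5 kPa, which is > 180 kPa, so it is Group H-5 (Compressed Gas).
No segregation rule bars Group H-3 with Group H-5.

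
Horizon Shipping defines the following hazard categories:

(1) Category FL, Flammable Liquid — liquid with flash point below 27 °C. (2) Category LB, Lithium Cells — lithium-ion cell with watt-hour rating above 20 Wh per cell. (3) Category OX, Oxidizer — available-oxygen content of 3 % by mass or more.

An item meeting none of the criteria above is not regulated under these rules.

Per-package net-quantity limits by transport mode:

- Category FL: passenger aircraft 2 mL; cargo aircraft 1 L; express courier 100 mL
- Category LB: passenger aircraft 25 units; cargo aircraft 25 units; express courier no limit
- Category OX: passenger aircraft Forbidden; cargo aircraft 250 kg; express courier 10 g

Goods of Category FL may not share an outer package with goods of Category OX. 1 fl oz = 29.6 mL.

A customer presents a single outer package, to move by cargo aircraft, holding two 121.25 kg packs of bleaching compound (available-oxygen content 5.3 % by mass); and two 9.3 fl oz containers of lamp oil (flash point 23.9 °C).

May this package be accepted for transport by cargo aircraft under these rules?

No

Available-oxygen content 5.3 % by mass meets the Category OX criterion (Oxidizer), so the bleaching compound is Category OX.
Flash point 23.9 °C meets the Category FL criterion (Flammable Liquid), so the lamp oil is Category FL.
Category FL quantity: two 9.3 fl oz containers = 550.56 mL.
550.56 mL is within the cargo aircraft limit of 1 L for Category FL.
Category OX quantity: two 121.25 kg packs = 242.5 kg.
242.5 kg ≤ 250 kg (cargo aircraft limit, Category OX) — within limit.
Category FL and Category OX may not share an outer package.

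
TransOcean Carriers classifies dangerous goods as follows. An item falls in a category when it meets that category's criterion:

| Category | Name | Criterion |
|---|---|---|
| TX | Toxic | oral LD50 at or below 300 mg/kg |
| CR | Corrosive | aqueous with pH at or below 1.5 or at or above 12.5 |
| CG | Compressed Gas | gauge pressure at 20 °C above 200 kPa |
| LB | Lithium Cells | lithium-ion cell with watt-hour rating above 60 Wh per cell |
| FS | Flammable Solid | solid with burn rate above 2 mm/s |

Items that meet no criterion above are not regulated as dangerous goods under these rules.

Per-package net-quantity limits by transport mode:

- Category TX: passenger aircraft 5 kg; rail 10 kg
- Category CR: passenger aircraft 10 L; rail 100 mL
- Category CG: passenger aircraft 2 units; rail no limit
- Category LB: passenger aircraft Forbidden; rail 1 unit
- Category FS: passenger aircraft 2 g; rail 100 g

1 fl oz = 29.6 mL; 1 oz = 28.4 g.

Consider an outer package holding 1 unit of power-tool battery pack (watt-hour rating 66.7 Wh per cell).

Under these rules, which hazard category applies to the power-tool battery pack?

With watt-hour rating 66.7 Wh per cell (> 60 Wh per cell), the power-tool battery pack falls in Category LB.

Category LB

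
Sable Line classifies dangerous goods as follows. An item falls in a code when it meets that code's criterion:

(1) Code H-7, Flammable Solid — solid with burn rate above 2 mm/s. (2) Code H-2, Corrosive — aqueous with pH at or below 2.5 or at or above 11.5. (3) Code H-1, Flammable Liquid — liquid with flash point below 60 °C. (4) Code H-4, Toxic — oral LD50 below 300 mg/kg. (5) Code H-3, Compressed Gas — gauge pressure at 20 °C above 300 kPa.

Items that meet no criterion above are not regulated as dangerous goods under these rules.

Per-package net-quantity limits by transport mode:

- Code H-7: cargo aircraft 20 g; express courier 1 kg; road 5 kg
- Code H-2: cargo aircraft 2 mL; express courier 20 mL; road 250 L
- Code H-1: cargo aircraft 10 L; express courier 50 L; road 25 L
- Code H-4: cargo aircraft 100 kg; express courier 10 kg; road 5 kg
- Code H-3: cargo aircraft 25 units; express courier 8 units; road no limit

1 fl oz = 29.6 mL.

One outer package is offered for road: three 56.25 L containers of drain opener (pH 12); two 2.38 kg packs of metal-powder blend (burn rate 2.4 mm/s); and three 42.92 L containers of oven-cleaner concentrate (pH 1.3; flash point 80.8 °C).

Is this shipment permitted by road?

No

The drain opener has pH 12, which is ≥ 11.5, so it is Code H-2 (Corrosive).
Burn rate 2.4 mm/s meets the Code H-7 criterion (Flammable Solid), so the metal-powder blend is Code H-7.
Oven-cleaner concentrate: pH 1.3 ≤ 2.5 → Code H-2 (Corrosive).
Code H-2 net quantity: (three 56.25 L containers = 168.75 L) + (three 42.92 L containers = 128.76 L) = 297.51 L.
That exceeds the Code H-2 road limit of 250 L.
Code H-7 quantity: two 2.38 kg packs = 4.76 kg.
4.76 kg ≤ 5 kg (road limit, Code H-7) — within limit.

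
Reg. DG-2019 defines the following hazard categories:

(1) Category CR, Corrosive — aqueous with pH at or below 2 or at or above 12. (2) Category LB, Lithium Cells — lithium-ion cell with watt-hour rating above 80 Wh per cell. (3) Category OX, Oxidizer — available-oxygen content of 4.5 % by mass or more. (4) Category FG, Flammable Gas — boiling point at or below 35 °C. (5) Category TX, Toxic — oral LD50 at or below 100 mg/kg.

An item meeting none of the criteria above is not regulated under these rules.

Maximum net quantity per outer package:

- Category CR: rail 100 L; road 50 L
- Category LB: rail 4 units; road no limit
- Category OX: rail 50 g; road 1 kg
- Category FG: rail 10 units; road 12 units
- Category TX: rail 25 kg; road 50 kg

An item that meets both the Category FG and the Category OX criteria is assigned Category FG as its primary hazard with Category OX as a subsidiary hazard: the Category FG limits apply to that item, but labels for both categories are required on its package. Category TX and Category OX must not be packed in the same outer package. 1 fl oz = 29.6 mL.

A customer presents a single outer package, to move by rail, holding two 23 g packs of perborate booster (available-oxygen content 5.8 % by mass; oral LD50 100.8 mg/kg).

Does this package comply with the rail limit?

Yes

Available-oxygen content 5.8 % by mass meets the Category OX criterion (Oxidizer), so the perborate booster is Category OX.
Category OX quantity: two 23 g packs = 46 g.
46 g ≤ 50 g (rail limit, Category OX) — within limit.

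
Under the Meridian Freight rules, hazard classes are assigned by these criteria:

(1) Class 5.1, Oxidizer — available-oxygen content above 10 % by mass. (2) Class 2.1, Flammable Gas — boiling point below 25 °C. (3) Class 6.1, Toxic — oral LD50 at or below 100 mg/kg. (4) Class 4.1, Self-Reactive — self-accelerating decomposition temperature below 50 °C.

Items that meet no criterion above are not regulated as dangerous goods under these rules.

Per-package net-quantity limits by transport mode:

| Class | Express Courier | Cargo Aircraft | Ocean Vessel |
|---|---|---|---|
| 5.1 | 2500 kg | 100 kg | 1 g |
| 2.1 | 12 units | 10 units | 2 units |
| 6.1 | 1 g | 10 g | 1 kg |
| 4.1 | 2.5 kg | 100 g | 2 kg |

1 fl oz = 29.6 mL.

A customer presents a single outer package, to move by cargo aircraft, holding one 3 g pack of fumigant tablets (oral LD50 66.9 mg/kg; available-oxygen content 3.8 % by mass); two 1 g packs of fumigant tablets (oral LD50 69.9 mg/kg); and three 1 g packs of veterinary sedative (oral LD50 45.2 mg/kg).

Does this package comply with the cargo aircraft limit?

Yes

Fumigant tablets: oral LD50 66.9 mg/kg ≤ 100 mg/kg → Class 6.1 (Toxic).
With oral LD50 69.9 mg/kg (≤ 100 mg/kg), the fumigant tablets fall in Class 6.1.
Oral LD50 45.2 mg/kg meets the Class 6.1 criterion (Toxic), so the veterinary sedative is Class 6.1.
Total Class 6.1: 3 g + (two 1 g packs = 2 g) + (three 1 g packs = 3 g) = 8 g.
8 g ≤ 10 g (cargo aircraft limit, Class 6.1) — within limit.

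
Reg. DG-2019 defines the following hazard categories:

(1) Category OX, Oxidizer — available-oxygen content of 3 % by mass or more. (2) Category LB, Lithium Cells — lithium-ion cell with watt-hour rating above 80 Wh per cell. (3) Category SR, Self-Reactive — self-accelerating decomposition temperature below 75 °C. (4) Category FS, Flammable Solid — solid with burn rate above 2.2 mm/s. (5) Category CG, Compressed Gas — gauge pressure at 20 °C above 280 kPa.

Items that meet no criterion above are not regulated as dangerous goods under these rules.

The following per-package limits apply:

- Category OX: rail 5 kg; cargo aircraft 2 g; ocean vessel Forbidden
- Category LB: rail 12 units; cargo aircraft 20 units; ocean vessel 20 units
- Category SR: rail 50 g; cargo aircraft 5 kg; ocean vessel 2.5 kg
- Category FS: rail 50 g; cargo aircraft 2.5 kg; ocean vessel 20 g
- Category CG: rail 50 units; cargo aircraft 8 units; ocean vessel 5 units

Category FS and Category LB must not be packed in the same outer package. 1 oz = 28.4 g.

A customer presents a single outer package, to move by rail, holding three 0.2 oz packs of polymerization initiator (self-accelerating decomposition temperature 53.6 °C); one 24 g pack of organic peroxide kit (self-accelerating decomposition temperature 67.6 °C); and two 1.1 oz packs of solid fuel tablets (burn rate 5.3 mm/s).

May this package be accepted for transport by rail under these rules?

No

Self-accelerating decomposition temperature 53.6 °C meets the Category SR criterion (Self-Reactive), so the polymerization initiator is Category SR.
With self-accelerating decomposition temperature 67.6 °C (< 75 °C), the organic peroxide kit falls in Category SR.
Burn rate 5.3 mm/s meets the Category FS criterion (Flammable Solid), so the solid fuel tablets are Category FS.
Category SR net quantity: (three 0.2 oz packs = 17.04 g) + 24 g = 41.04 g.
41.04 g ≤ 50 g (rail limit, Category SR) — within limit.
Category FS quantity: two 1.1 oz packs = 62.48 g.
62.48 g > 50 g (rail limit, Category FS) — over the limit.
The segregation rule (Category FS with Category LB) does not apply to Category SR with Category FS.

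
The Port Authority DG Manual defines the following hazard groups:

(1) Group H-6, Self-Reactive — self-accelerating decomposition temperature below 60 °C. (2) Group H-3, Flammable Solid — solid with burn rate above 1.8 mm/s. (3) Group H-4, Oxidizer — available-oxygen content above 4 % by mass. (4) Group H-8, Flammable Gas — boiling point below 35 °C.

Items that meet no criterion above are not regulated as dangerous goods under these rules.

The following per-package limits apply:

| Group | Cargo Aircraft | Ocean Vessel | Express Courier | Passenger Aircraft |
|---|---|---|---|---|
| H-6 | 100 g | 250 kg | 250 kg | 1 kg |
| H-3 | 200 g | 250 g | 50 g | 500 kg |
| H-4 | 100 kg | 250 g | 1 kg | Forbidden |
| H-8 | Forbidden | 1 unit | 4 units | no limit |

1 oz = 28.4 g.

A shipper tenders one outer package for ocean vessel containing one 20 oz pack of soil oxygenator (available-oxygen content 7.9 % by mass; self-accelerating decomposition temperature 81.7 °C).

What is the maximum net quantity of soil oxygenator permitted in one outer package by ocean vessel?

250 g

The soil oxygenator has available-oxygen content 7.9 % by mass, which is > 4 % by mass, so it is Group H-4 (Oxidizer).
The ocean vessel limit for Group H-4 is 250 g.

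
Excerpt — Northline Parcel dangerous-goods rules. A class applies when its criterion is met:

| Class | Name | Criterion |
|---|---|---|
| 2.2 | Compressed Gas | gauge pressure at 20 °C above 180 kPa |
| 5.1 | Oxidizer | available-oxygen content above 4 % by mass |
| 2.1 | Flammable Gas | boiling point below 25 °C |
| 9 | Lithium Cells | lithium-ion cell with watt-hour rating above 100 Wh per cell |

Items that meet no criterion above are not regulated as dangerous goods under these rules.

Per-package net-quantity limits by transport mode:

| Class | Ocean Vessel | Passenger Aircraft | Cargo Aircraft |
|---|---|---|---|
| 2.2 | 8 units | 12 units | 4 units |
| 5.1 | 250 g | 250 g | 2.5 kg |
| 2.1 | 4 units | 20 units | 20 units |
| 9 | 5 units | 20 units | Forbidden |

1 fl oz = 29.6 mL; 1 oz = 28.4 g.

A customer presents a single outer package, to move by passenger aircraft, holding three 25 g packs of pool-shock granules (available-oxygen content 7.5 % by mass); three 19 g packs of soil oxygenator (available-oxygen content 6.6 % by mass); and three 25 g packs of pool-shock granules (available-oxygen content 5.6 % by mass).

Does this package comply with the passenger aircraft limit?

Yes

Pool-shock granules: available-oxygen content 7.5 % by mass > 4 % by mass → Class 5.1 (Oxidizer).
Soil oxygenator: available-oxygen content 6.6 % by mass > 4 % by mass → Class 5.1 (Oxidizer).
With available-oxygen content 5.6 % by mass (> 4 % by mass), the pool-shock granules fall in Class 5.1.
Class 5.1 net quantity: (three 25 g packs = 75 g) + (three 19 g packs = 57 g) + (three 25 g packs = 75 g) = 207 g.
207 g is within the passenger aircraft limit of 250 g for Class 5.1.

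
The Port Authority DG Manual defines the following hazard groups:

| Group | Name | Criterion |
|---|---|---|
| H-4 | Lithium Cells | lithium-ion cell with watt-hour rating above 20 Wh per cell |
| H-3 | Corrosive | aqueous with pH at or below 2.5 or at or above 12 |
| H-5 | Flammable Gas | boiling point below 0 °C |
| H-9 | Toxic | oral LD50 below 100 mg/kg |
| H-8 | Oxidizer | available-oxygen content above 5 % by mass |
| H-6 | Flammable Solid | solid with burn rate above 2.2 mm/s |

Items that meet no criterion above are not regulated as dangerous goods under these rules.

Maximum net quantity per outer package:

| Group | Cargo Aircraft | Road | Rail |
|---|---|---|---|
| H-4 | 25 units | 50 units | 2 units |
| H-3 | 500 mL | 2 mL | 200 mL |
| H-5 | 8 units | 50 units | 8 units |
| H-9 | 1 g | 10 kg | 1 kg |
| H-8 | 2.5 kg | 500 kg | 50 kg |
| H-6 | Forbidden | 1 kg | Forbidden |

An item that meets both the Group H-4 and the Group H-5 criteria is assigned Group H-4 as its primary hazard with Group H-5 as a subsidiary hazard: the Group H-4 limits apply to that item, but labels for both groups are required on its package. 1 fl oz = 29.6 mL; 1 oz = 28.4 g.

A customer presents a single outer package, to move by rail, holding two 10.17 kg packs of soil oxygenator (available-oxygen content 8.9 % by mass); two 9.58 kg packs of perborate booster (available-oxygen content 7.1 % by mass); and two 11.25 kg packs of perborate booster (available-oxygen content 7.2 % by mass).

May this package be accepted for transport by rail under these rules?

Available-oxygen content 8.9 % by mass meets the Group H-8 criterion (Oxidizer), so the soil oxygenator is Group H-8.
Perborate booster: available-oxygen content 7.1 % by mass > 5 % by mass → Group H-8 (Oxidizer).
Perborate booster: available-oxygen content 7.2 % by mass > 5 % by mass → Group H-8 (Oxidizer).
Total Group H-8: (two 10.17 kg packs = 20.34 kg) + (two 9.58 kg packs = 19.16 kg) + (two 11.25 kg packs = 22.5 kg) = 62 kg.
62 kg > 50 kg (rail limit, Group H-8) — over the limit.

No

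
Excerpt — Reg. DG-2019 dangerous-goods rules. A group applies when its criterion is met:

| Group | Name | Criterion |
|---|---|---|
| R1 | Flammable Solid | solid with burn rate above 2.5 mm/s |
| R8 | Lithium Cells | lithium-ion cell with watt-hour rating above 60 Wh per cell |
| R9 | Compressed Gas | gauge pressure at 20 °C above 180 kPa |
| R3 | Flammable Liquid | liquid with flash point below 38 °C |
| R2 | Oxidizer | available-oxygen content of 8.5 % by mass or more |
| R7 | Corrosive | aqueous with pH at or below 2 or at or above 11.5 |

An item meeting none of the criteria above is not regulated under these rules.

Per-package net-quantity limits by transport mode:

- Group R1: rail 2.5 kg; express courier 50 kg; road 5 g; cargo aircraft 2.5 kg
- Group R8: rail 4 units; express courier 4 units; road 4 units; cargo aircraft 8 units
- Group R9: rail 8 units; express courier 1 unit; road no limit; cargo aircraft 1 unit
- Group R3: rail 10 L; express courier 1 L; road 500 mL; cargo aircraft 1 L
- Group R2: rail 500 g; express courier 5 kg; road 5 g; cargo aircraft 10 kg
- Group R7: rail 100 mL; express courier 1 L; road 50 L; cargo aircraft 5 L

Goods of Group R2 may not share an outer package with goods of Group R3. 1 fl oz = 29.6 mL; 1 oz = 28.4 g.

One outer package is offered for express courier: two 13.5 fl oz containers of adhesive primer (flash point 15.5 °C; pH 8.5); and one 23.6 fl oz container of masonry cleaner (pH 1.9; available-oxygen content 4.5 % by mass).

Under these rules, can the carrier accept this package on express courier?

Yes

With flash point 15.5 °C (< 38 °C), the adhesive primer falls in Group R3.
pH 1.9 meets the Group R7 criterion (Corrosive), so the masonry cleaner is Group R7.
Group R3 quantity: two 13.5 fl oz containers = 799.2 mL.
799.2 mL ≤ 1 L (express courier limit, Group R3) — within limit.
Group R7 quantity: one 23.6 fl oz container = 698.56 mL.
That is within the Group R7 express courier limit of 1 L.
The segregation rule (Group R2 with Group R3) does not apply to Group R3 with Group R7.
Every hazard group is within its express courier limit and no segregation rule is violated.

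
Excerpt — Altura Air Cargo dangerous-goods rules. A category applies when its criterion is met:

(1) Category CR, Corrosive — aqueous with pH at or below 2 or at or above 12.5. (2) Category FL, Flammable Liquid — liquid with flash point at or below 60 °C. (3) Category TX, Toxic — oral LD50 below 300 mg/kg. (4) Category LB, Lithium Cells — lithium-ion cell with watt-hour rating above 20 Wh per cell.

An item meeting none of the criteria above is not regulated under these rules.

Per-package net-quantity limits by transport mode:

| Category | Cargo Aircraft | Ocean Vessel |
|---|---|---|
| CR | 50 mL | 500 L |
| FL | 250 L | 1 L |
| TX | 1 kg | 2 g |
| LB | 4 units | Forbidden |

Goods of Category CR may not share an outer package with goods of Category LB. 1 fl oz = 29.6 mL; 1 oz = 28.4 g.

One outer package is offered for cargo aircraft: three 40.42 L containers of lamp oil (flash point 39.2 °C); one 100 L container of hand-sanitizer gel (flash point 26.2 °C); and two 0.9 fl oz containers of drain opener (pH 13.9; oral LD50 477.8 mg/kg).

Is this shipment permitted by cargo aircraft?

Lamp oil: flash point 39.2 °C ≤ 60 °C → Category FL (Flammable Liquid).
With flash point 26.2 °C (≤ 60 °C), the hand-sanitizer gel falls in Category FL.
pH 13.9 meets the Category CR criterion (Corrosive), so the drain opener is Category CR.
Category CR quantity: two 0.9 fl oz containers = 53.28 mL.
That exceeds the Category CR cargo aircraft limit of 50 mL.
Category FL net quantity: (three 40.42 L containers = 121.26 L) + 100 L = 221.26 L.
221.26 L ≤ 250 L (cargo aircraft limit, Category FL) — within limit.
The segregation rule (Category CR with Category LB) does not apply to Category CR with Category FL.

No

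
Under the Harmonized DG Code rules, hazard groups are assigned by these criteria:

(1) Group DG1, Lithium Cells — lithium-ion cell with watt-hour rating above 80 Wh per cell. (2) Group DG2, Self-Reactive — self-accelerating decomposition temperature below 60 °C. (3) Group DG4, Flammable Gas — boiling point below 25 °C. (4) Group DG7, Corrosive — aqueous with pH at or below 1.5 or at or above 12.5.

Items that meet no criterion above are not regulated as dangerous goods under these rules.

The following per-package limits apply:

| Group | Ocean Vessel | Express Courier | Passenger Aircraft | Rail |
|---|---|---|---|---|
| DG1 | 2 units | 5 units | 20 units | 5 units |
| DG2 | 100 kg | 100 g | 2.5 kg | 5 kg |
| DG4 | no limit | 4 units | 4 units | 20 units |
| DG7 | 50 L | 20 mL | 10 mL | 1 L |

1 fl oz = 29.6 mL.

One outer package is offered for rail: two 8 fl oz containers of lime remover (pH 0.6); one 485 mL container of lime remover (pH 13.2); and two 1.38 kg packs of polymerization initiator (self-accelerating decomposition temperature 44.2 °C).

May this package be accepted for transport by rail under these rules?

The lime remover has pH 0.6, which is ≤ 1.5, so it is Group DG7 (Corrosive).
Lime remover: pH 13.2 ≥ 12.5 → Group DG7 (Corrosive).
With self-accelerating decomposition temperature 44.2 °C (< 60 °C), the polymerization initiator falls in Group DG2.
Total Group DG7: (two 8 fl oz containers = 473.6 mL) + 485 mL = 958.6 mL.
That is within the Group DG7 rail limit of 1 L.
Group DG2 quantity: two 1.38 kg packs = 2.76 kg.
That is within the Group DG2 rail limit of 5 kg.
Every hazard group is within its rail limit and no segregation rule is violated.

Yes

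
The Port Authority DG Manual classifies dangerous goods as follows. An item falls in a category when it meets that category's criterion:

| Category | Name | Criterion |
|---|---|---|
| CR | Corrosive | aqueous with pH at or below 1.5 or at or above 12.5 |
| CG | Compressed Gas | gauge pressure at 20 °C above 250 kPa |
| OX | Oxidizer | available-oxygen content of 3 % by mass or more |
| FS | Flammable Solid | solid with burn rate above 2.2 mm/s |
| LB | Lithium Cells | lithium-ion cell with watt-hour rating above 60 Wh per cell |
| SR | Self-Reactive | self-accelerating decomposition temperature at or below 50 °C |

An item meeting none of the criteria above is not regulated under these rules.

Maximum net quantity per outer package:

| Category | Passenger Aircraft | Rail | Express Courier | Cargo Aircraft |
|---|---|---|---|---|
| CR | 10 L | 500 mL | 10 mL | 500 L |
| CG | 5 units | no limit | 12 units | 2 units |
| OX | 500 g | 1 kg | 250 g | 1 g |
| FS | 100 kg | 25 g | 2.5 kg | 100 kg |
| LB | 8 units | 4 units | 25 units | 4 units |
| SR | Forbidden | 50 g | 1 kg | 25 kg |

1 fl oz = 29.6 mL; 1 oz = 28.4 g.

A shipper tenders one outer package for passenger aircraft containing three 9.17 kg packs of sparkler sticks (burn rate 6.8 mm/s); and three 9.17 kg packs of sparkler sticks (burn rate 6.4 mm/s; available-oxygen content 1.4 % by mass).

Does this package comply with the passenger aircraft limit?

Sparkler sticks: burn rate 6.8 mm/s > 2.2 mm/s → Category FS (Flammable Solid).
Burn rate 6.4 mm/s meets the Category FS criterion (Flammable Solid), so the sparkler sticks are Category FS.
Total Category FS: (three 9.17 kg packs = 27.51 kg) + (three 9.17 kg packs = 27.51 kg) = 55.02 kg.
55.02 kg is within the passenger aircraft limit of 100 kg for Category FS.

Yes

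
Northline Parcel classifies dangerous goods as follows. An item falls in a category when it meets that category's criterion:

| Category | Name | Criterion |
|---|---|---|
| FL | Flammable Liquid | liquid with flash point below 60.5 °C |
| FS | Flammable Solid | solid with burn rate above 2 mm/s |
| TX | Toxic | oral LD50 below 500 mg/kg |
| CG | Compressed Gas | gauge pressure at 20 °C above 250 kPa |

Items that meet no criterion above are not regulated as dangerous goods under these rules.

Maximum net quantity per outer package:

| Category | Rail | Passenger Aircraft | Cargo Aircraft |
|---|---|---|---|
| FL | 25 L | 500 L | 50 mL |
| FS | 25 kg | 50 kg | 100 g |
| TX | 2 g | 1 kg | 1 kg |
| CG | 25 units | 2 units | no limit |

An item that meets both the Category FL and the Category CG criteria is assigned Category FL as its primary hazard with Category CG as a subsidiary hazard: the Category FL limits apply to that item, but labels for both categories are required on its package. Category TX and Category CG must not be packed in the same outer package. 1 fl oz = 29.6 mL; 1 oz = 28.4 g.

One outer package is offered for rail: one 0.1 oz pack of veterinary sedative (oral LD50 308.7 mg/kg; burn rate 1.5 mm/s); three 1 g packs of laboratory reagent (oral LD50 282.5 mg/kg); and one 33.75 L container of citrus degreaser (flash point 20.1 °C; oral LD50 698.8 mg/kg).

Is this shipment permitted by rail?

No

Oral LD50 308.7 mg/kg meets the Category TX criterion (Toxic), so the veterinary sedative is Category TX.
The laboratory reagent has oral LD50 282.5 mg/kg, which is < 500 mg/kg, so it is Category TX (Toxic).
The citrus degreaser has flash point 20.1 °C, which is < 60.5 °C, so it is Category FL (Flammable Liquid).
Category FL quantity: 33.75 L.
That exceeds the Category FL rail limit of 25 L.
Category TX net quantity: (one 0.1 oz pack = 2.84 g) + (three 1 g packs = 3 g) = 5.84 g.
5.84 g exceeds the rail limit of 2 g for Category TX.
The segregation rule (Category TX with Category CG) does not apply to Category FL with Category TX.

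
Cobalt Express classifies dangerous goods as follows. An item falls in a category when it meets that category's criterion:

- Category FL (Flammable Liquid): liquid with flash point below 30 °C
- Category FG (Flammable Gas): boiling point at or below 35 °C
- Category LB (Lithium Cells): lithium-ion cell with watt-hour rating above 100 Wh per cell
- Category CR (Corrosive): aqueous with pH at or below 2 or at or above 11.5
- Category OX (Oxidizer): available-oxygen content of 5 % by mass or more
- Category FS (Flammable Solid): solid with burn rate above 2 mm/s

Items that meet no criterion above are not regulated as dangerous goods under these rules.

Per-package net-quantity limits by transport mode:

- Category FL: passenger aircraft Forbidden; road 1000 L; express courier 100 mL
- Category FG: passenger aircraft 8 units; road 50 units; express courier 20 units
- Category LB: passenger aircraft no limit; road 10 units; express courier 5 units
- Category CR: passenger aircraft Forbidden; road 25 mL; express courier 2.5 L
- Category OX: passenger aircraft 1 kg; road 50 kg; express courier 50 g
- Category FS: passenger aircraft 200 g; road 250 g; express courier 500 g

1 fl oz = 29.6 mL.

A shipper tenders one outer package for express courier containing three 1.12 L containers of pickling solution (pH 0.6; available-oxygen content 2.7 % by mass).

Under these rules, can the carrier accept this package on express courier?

No

pH 0.6 meets the Category CR criterion (Corrosive), so the pickling solution is Category CR.
Category CR quantity: three 1.12 L containers = 3.36 L.
3.36 L exceeds the express courier limit of 2.5 L for Category CR.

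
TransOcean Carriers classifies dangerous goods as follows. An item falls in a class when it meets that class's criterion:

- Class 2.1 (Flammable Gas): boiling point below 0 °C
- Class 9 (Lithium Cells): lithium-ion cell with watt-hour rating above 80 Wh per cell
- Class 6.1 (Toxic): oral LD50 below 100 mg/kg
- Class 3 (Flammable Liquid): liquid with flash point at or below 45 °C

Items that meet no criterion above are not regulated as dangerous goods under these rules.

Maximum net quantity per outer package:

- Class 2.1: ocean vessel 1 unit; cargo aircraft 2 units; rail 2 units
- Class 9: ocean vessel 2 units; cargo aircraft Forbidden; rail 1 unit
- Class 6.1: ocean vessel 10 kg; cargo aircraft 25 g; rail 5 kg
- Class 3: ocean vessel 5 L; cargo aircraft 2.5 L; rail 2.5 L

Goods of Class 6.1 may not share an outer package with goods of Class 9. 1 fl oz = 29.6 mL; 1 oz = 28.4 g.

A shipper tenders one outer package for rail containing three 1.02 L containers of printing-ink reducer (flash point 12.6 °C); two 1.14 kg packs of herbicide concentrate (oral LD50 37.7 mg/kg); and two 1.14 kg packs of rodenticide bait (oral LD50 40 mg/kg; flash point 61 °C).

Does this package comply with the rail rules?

No

Printing-ink reducer: flash point 12.6 °C ≤ 45 °C → Class 3 (Flammable Liquid).
Oral LD50 37.7 mg/kg meets the Class 6.1 criterion (Toxic), so the herbicide concentrate is Class 6.1.
The rodenticide bait has oral LD50 40 mg/kg, which is < 100 mg/kg, so it is Class 6.1 (Toxic).
Class 6.1 net quantity: (two 1.14 kg packs = 2.28 kg) + (two 1.14 kg packs = 2.28 kg) = 4.56 kg.
4.56 kg is within the rail limit of 5 kg for Class 6.1.
Class 3 quantity: three 1.02 L containers = 3.06 L.
That exceeds the Class 3 rail limit of 2.5 L.
The segregation rule (Class 6.1 with Class 9) does not apply to Class 6.1 with Class 3.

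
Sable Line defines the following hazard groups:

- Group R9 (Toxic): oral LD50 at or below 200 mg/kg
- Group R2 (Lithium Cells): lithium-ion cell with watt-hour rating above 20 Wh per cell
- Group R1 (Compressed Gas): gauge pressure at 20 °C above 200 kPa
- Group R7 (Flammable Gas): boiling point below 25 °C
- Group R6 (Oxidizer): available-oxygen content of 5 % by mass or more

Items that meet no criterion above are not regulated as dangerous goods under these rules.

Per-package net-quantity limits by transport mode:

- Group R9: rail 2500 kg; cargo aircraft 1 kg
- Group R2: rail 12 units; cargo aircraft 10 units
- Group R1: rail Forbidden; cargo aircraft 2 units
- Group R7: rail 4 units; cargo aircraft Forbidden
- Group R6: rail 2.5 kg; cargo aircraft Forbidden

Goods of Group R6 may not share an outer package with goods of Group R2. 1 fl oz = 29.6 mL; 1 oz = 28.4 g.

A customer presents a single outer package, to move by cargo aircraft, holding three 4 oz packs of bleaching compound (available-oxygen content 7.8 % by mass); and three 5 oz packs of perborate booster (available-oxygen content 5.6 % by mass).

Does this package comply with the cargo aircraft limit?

No

The bleaching compound has available-oxygen content 7.8 % by mass, which is ≥ 5 % by mass, so it is Group R6 (Oxidizer).
With available-oxygen content 5.6 % by mass (≥ 5 % by mass), the perborate booster falls in Group R6.
Total Group R6: (three 4 oz packs = 340.8 g) + (three 5 oz packs = 426 g) = 766.8 g.
Group R6 is Forbidden by cargo aircraft.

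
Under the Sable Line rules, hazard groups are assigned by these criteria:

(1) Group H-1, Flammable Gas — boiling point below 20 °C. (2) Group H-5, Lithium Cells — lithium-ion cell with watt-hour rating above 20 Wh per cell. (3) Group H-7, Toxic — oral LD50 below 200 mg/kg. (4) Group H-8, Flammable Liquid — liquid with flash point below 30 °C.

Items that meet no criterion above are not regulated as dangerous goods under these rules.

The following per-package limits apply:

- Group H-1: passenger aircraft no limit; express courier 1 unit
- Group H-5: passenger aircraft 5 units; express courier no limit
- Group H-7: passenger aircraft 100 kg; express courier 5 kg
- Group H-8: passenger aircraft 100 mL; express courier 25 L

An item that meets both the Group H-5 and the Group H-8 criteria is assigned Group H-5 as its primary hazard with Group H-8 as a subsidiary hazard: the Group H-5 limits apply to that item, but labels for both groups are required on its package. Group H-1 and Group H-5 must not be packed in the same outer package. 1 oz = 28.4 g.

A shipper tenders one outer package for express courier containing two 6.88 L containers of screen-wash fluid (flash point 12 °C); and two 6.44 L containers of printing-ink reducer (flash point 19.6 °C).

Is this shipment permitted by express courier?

The screen-wash fluid has flash point 12 °C, which is < 30 °C, so it is Group H-8 (Flammable Liquid).
Printing-ink reducer: flash point 19.6 °C < 30 °C → Group H-8 (Flammable Liquid).
Total Group H-8: (two 6.88 L containers = 13.76 L) + (two 6.44 L containers = 12.88 L) = 26.64 L.
That exceeds the Group H-8 express courier limit of 25 L.

No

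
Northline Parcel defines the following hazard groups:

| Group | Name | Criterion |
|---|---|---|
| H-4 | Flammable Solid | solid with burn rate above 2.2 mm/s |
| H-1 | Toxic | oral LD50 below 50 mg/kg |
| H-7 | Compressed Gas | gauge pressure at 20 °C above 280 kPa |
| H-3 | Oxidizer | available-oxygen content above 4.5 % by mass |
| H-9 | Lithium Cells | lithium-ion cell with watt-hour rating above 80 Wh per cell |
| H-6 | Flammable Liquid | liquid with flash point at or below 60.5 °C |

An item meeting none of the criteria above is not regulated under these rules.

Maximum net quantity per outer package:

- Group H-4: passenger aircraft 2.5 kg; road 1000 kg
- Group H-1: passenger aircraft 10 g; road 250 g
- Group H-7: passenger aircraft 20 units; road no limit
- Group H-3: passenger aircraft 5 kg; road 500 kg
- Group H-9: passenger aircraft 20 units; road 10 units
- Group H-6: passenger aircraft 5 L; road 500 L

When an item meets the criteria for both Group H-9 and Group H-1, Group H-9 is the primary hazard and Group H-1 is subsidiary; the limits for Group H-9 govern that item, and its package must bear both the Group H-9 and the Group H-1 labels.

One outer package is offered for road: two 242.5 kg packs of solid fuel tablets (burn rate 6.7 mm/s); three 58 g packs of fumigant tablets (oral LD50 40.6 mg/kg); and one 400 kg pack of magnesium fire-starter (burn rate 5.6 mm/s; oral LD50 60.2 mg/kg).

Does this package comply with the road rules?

The solid fuel tablets have burn rate 6.7 mm/s, which is > 2.2 mm/s, so they are Group H-4 (Flammable Solid).
With oral LD50 40.6 mg/kg (< 50 mg/kg), the fumigant tablets fall in Group H-1.
Burn rate 5.6 mm/s meets the Group H-4 criterion (Flammable Solid), so the magnesium fire-starter is Group H-4.
Group H-4 net quantity: (two 242.5 kg packs = 485 kg) + 400 kg = 885 kg.
885 kg ≤ 1000 kg (road limit, Group H-4) — within limit.
Group H-1 quantity: three 58 g packs = 174 g.
174 g is within the road limit of 250 g for Group H-1.
Every hazard group is within its road limit and no segregation rule is violated.

Yes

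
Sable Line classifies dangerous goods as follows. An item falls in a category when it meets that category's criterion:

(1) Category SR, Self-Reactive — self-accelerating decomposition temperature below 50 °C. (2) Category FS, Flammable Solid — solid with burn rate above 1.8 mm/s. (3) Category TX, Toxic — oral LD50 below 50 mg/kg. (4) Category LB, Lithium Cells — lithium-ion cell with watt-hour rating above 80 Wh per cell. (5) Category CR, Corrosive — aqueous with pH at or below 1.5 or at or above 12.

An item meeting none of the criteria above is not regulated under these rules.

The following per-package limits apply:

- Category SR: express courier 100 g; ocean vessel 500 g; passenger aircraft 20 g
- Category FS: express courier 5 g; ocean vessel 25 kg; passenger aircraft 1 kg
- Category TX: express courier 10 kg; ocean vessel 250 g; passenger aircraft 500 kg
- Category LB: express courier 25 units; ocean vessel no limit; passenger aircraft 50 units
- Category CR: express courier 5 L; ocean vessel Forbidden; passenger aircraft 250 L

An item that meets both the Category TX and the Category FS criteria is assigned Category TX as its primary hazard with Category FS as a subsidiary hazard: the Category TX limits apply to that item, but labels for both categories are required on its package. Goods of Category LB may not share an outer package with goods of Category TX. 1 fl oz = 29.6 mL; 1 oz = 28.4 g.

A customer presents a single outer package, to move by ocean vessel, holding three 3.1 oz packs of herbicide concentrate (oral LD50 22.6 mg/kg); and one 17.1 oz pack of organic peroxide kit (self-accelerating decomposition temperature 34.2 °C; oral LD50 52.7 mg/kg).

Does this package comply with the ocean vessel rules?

With oral LD50 22.6 mg/kg (< 50 mg/kg), the herbicide concentrate falls in Category TX.
Self-accelerating decomposition temperature 34.2 °C meets the Category SR criterion (Self-Reactive), so the organic peroxide kit is Category SR.
Category SR quantity: one 17.1 oz pack = 485.64 g.
485.64 g is within the ocean vessel limit of 500 g for Category SR.
Category TX quantity: three 3.1 oz packs = 264.12 g.
264.12 g exceeds the ocean vessel limit of 250 g for Category TX.
The segregation rule (Category LB with Category TX) does not apply to Category SR with Category TX.

No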